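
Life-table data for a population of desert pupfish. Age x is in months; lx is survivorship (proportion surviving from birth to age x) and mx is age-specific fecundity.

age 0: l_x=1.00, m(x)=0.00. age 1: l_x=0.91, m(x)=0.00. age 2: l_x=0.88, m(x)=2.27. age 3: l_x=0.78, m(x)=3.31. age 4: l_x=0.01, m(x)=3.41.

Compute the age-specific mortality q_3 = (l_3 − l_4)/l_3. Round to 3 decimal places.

q_3 = (l_3 − l_4) / l_3 = (0.78 − 0.01) / 0.78
     = 0.77 / 0.78 = 0.987179… → 0.987

0.987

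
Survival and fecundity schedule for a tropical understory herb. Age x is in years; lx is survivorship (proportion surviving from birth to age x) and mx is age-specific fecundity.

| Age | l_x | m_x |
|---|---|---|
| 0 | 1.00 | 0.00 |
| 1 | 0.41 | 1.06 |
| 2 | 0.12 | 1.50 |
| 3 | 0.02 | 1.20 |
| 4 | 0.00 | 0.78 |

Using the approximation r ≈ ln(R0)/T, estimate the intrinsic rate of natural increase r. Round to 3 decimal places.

-0.330

R0 = Σ lx·mx = 0 + 0.4346 + 0.18 + 0.024 + 0 = 0.6386
Σ x·lx·mx = 0.8666; T = 0.8666/0.6386 = 1.35703…
r ≈ ln(R0)/T = ln(0.6386)/1.35703… = -0.33048… → -0.330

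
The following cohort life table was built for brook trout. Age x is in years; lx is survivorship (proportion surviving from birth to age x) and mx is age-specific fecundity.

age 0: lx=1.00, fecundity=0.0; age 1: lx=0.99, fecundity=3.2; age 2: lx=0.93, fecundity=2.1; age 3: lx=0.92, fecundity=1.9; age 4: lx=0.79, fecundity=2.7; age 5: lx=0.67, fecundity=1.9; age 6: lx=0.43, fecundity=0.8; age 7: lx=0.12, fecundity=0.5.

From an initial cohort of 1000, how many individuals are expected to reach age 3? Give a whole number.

Expected survivors = N0 · l_3 = 1000 × 0.92 = 920 → 920

920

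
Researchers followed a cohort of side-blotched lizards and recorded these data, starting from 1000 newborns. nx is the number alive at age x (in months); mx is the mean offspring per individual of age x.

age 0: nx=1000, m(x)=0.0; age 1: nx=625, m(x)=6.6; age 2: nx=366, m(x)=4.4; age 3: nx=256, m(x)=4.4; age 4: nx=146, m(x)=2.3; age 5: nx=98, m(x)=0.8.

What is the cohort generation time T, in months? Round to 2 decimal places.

lx = nx/n0 = nx/1000: 1, 0.625, 0.366, 0.256, 0.146, 0.098
lx·mx: 0, 4.125, 1.6104, 1.1264, 0.3358, 0.0784 → R0 = 7.276
x·lx·mx: 0, 4.125, 3.2208, 3.3792, 1.3432, 0.392 → Σ = 12.4602
T = 12.4602 / 7.276 = 1.712507… → 1.71

1.71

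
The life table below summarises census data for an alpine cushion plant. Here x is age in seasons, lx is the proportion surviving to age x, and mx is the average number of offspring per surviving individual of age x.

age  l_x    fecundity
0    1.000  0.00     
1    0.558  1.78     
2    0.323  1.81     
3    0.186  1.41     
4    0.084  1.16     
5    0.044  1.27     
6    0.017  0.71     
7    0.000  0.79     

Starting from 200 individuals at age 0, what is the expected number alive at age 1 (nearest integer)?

112

Expected survivors = N0 · l_1 = 200 × 0.558 = 111.6 → 112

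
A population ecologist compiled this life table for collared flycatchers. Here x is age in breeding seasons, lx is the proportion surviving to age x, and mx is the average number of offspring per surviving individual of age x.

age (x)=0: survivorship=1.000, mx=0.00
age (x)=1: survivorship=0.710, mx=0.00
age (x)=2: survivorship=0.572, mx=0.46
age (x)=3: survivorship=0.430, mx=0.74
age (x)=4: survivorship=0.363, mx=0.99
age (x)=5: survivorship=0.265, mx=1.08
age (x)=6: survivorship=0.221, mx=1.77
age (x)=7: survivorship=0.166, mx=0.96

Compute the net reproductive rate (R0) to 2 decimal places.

1.78

lx·mx by age: 0, 0, 0.26312, 0.3182, 0.35937, 0.2862, 0.39117, 0.15936
R0 = Σ lx·mx = 1.77742 → 1.78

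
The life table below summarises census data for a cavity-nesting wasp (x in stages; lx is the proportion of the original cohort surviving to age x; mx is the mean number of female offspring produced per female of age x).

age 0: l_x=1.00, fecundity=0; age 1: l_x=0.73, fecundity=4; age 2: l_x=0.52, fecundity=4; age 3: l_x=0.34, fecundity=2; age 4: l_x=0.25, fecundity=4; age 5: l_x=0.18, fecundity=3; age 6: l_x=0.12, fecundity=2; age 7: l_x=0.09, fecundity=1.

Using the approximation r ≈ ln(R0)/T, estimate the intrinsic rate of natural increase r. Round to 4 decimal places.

R0 = Σ lx·mx = 0 + 2.92 + 2.08 + 0.68 + 1 + 0.54 + 0.24 + 0.09 = 7.55
Σ x·lx·mx = 17.89; T = 17.89/7.55 = 2.36954…
r ≈ ln(R0)/T = ln(7.55)/2.36954… = 0.853141… → 0.8531

0.8531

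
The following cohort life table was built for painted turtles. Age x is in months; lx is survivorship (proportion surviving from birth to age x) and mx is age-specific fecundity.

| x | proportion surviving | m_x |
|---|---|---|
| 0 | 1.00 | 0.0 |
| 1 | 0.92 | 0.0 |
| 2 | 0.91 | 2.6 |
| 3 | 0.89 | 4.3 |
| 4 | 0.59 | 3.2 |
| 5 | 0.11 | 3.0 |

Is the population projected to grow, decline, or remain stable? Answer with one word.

R0 = Σ lx·mx = 0 + 0 + 2.366 + 3.827 + 1.888 + 0.33 = 8.411
R0 > 1, so the population is growing.

growing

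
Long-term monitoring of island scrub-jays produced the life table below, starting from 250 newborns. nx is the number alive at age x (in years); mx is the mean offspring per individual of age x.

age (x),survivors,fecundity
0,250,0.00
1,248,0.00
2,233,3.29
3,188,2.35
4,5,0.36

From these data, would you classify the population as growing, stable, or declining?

growing

lx = nx/n0 = nx/250: 1, 0.992, 0.932, 0.752, 0.02
R0 = Σ lx·mx = 0 + 0 + 3.06628 + 1.7672 + 0.0072 = 4.84068
R0 > 1, so the population is growing.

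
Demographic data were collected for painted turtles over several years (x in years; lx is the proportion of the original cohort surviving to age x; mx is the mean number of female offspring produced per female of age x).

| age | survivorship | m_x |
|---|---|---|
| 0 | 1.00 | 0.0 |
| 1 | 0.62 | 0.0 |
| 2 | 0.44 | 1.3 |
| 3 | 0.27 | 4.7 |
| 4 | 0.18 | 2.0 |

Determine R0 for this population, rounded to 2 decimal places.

lx·mx by age: 0, 0, 0.572, 1.269, 0.36
R0 = Σ lx·mx = 2.201 → 2.20

2.20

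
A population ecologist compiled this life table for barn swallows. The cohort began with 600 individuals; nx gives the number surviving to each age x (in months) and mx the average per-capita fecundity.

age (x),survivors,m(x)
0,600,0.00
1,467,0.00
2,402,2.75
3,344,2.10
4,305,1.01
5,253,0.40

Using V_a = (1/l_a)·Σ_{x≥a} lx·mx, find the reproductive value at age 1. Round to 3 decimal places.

lx = nx/n0 = nx/600: 1, 0.77833…, 0.67, 0.57333…, 0.50833…, 0.42167…
lx·mx for x ≥ 1: 0, 1.8425, 1.204…, 0.513417…, 0.168667… → sum = 3.728583…
V_1 = 3.728583… / l_1 = 3.728583… / 0.778333… = 4.790471… → 4.790

4.790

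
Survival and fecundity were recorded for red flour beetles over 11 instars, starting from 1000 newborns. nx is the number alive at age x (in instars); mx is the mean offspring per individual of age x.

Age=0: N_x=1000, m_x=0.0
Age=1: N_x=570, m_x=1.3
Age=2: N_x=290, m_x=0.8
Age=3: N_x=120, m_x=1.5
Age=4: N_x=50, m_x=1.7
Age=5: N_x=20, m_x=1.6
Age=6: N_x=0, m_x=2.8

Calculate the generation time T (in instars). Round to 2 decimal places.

lx = nx/n0 = nx/1000: 1, 0.57, 0.29, 0.12, 0.05, 0.02, 0
lx·mx: 0, 0.741, 0.232, 0.18, 0.085, 0.032, 0 → R0 = 1.27
x·lx·mx: 0, 0.741, 0.464, 0.54, 0.34, 0.16, 0 → Σ = 2.245
T = 2.245 / 1.27 = 1.767717… → 1.77

1.77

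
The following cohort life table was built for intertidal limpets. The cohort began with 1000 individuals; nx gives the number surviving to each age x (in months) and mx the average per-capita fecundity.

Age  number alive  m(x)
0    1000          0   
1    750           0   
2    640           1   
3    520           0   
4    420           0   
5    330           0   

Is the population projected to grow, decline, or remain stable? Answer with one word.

lx = nx/n0 = nx/1000: 1, 0.75, 0.64, 0.52, 0.42, 0.33
R0 = Σ lx·mx = 0 + 0 + 0.64 + 0 + 0 + 0 = 0.64
R0 < 1, so the population is declining.

declining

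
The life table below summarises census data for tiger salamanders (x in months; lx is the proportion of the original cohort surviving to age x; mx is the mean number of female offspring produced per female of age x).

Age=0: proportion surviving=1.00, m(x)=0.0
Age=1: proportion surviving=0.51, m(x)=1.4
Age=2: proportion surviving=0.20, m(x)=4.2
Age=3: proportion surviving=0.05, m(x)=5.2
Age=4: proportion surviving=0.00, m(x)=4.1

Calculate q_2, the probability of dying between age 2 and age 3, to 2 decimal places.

q_2 = (l_2 − l_3) / l_2 = (0.2 − 0.05) / 0.2
     = 0.15 / 0.2 = 0.75 → 0.75

0.75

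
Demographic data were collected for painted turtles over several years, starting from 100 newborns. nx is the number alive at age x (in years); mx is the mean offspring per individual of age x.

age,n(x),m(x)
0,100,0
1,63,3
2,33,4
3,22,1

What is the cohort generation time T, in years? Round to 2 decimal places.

lx = nx/n0 = nx/100: 1, 0.63, 0.33, 0.22
lx·mx: 0, 1.89, 1.32, 0.22 → R0 = 3.43
x·lx·mx: 0, 1.89, 2.64, 0.66 → Σ = 5.19
T = 5.19 / 3.43 = 1.51312… → 1.51

1.51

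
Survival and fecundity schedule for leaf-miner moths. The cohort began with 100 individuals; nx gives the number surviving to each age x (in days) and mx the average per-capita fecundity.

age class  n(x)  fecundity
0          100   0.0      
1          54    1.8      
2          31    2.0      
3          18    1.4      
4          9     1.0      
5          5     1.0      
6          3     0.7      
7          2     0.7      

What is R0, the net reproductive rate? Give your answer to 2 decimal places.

2.02

lx = nx/n0 = nx/100: 1, 0.54, 0.31, 0.18, 0.09, 0.05, 0.03, 0.02
lx·mx by age: 0, 0.972, 0.62, 0.252, 0.09, 0.05, 0.021, 0.014
R0 = Σ lx·mx = 2.019 → 2.02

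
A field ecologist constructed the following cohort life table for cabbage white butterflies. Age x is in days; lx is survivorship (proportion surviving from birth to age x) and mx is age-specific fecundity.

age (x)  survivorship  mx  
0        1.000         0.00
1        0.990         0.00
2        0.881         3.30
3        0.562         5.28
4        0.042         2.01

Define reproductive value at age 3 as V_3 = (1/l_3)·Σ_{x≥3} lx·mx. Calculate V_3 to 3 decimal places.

lx·mx for x ≥ 3: 2.96736, 0.08442 → sum = 3.05178
V_3 = 3.05178 / l_3 = 3.05178 / 0.562 = 5.430214… → 5.430

5.430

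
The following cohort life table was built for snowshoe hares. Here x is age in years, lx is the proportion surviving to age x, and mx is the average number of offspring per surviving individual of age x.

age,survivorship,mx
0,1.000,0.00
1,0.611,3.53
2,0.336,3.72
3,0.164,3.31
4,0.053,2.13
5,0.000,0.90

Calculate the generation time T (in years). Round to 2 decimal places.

1.66

lx·mx: 0, 2.15683, 1.24992, 0.54284, 0.11289, 0 → R0 = 4.06248
x·lx·mx: 0, 2.15683, 2.49984, 1.62852, 0.45156, 0 → Σ = 6.73675
T = 6.73675 / 4.06248 = 1.658285… → 1.66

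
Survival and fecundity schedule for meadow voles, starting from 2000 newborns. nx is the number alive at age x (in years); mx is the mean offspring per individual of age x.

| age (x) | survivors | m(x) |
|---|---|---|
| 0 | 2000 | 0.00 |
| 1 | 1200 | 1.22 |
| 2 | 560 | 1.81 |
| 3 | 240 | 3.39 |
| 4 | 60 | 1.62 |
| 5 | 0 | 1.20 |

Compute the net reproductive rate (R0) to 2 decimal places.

lx = nx/n0 = nx/2000: 1, 0.6, 0.28, 0.12, 0.03, 0
lx·mx by age: 0, 0.732, 0.5068, 0.4068, 0.0486, 0
R0 = Σ lx·mx = 1.6942 → 1.69

1.69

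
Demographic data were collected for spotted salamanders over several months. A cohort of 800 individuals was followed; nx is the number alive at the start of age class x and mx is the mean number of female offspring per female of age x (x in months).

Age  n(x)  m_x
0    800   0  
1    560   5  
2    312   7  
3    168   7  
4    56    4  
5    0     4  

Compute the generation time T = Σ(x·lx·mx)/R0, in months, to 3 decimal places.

lx = nx/n0 = nx/800: 1, 0.7, 0.39, 0.21, 0.07, 0
lx·mx: 0, 3.5, 2.73, 1.47, 0.28, 0 → R0 = 7.98
x·lx·mx: 0, 3.5, 5.46, 4.41, 1.12, 0 → Σ = 14.49
T = 14.49 / 7.98 = 1.815789… → 1.816

1.816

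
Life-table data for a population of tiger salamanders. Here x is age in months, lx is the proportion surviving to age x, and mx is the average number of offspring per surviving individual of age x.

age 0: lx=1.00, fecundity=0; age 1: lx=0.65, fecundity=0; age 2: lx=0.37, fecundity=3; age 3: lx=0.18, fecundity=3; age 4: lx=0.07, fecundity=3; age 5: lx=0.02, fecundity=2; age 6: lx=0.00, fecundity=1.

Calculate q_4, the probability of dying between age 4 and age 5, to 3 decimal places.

q_4 = (l_4 − l_5) / l_4 = (0.07 − 0.02) / 0.07
     = 0.05 / 0.07 = 0.714286… → 0.714

0.714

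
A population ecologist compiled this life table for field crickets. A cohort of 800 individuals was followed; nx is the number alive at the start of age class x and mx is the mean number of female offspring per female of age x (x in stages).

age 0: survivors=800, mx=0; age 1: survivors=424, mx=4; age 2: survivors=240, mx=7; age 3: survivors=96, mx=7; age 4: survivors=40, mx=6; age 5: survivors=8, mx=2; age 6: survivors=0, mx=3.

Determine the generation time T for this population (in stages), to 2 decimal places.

lx = nx/n0 = nx/800: 1, 0.53, 0.3, 0.12, 0.05, 0.01, 0
lx·mx: 0, 2.12, 2.1, 0.84, 0.3, 0.02, 0 → R0 = 5.38
x·lx·mx: 0, 2.12, 4.2, 2.52, 1.2, 0.1, 0 → Σ = 10.14
T = 10.14 / 5.38 = 1.884758… → 1.88

1.88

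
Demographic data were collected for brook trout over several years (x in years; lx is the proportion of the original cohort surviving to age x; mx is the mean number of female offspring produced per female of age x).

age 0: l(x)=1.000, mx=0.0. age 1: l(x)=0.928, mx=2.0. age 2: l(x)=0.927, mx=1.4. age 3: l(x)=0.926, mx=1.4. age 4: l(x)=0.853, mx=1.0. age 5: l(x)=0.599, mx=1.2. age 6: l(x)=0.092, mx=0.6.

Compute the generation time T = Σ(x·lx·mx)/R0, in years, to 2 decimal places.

2.58

lx·mx: 0, 1.856, 1.2978, 1.2964, 0.853, 0.7188, 0.0552 → R0 = 6.0772
x·lx·mx: 0, 1.856, 2.5956, 3.8892, 3.412, 3.594, 0.3312 → Σ = 15.678
T = 15.678 / 6.0772 = 2.579806… → 2.58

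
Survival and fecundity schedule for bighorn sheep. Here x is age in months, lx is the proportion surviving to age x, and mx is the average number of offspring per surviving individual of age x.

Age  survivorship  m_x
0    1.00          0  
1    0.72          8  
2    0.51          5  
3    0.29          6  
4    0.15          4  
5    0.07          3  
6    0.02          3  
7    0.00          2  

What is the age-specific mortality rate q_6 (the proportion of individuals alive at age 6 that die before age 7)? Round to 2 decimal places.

q_6 = (l_6 − l_7) / l_6 = (0.02 − 0) / 0.02
     = 0.02 / 0.02 = 1 → 1.00

1.00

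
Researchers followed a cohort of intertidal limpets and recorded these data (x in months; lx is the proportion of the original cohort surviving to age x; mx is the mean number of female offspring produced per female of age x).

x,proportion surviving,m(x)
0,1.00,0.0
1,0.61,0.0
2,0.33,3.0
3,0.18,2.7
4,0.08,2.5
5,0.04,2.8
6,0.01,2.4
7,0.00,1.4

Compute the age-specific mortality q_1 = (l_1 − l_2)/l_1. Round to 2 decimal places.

0.46

q_1 = (l_1 − l_2) / l_1 = (0.61 − 0.33) / 0.61
     = 0.28 / 0.61 = 0.459016… → 0.46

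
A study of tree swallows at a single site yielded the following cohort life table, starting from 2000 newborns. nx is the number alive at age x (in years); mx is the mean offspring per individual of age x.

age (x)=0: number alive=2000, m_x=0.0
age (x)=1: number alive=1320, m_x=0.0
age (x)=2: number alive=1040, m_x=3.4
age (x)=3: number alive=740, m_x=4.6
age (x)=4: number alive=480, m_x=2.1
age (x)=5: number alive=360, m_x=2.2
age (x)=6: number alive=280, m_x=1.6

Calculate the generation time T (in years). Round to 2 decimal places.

3.04

lx = nx/n0 = nx/2000: 1, 0.66, 0.52, 0.37, 0.24, 0.18, 0.14
lx·mx: 0, 0, 1.768, 1.702, 0.504, 0.396, 0.224 → R0 = 4.594
x·lx·mx: 0, 0, 3.536, 5.106, 2.016, 1.98, 1.344 → Σ = 13.982
T = 13.982 / 4.594 = 3.043535… → 3.04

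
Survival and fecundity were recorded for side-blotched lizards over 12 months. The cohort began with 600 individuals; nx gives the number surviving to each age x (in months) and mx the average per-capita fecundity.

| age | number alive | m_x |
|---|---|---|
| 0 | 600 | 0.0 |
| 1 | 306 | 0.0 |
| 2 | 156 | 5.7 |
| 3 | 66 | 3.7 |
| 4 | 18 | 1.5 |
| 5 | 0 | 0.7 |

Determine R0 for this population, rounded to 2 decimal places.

lx = nx/n0 = nx/600: 1, 0.51, 0.26, 0.11, 0.03, 0
lx·mx by age: 0, 0, 1.482, 0.407, 0.045, 0
R0 = Σ lx·mx = 1.934 → 1.93

1.93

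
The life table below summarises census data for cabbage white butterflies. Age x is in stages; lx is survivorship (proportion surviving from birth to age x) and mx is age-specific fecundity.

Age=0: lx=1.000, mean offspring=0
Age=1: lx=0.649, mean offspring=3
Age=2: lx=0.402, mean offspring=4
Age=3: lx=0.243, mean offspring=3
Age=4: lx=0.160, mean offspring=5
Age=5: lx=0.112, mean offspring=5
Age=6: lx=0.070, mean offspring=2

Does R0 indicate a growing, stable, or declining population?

growing

R0 = Σ lx·mx = 0 + 1.947 + 1.608 + 0.729 + 0.8 + 0.56 + 0.14 = 5.784
R0 > 1, so the population is growing.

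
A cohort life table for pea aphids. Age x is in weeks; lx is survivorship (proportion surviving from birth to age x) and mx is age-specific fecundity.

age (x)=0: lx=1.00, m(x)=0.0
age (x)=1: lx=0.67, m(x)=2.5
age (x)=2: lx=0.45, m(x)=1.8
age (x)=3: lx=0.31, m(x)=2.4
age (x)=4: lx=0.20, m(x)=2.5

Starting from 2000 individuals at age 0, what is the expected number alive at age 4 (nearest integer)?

400

Expected survivors = N0 · l_4 = 2000 × 0.20 = 400 → 400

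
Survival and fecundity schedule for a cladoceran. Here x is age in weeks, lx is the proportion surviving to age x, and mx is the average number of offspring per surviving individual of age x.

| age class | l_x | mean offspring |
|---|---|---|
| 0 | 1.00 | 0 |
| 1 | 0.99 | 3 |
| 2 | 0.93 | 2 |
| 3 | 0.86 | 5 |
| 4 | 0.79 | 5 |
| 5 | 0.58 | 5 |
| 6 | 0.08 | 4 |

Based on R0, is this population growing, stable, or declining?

R0 = Σ lx·mx = 0 + 2.97 + 1.86 + 4.3 + 3.95 + 2.9 + 0.32 = 16.3
R0 > 1, so the population is growing.

growing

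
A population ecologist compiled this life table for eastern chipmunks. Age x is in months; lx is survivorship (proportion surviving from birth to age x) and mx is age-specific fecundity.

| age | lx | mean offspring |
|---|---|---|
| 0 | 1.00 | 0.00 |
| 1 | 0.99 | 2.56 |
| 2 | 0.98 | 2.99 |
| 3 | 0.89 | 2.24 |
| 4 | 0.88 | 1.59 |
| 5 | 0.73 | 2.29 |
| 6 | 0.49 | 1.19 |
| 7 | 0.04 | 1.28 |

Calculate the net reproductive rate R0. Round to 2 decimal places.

lx·mx by age: 0, 2.5344, 2.9302, 1.9936, 1.3992, 1.6717, 0.5831, 0.0512
R0 = Σ lx·mx = 11.1634 → 11.16

11.16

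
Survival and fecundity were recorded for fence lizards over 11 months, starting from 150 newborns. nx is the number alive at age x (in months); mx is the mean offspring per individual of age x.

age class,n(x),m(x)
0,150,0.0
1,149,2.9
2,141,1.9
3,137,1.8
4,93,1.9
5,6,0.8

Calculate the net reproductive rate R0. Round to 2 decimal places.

7.52

lx = nx/n0 = nx/150: 1, 0.99333…, 0.94, 0.91333…, 0.62, 0.04
lx·mx by age: 0, 2.880667…, 1.786, 1.644…, 1.178, 0.032
R0 = Σ lx·mx = 7.520667… → 7.52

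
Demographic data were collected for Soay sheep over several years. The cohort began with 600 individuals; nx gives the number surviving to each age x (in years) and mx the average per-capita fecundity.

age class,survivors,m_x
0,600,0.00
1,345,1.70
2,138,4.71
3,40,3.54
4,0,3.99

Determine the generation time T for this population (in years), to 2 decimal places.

1.68

lx = nx/n0 = nx/600: 1, 0.575, 0.23, 0.06667…, 0
lx·mx: 0, 0.9775, 1.0833, 0.236…, 0 → R0 = 2.2968…
x·lx·mx: 0, 0.9775, 2.1666, 0.708…, 0 → Σ = 3.8521…
T = 3.8521… / 2.2968… = 1.67716… → 1.68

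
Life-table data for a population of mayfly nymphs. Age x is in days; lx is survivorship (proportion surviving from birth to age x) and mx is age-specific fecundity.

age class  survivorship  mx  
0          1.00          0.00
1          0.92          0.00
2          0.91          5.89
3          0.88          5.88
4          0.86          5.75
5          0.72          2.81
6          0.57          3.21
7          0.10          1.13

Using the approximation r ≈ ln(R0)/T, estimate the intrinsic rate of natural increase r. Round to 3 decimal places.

0.850

R0 = Σ lx·mx = 0 + 0 + 5.3599 + 5.1744 + 4.945 + 2.0232 + 1.8297 + 0.113 = 19.4452
Σ x·lx·mx = 67.9082; T = 67.9082/19.4452 = 3.49229…
r ≈ ln(R0)/T = ln(19.4452)/3.49229… = 0.84976… → 0.850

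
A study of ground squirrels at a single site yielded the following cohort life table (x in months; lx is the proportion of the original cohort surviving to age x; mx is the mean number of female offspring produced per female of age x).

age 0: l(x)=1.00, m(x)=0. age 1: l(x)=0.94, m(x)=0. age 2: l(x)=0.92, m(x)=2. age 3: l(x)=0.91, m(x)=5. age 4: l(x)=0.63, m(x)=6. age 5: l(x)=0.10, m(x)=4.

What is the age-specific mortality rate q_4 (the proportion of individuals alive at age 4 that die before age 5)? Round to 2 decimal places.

q_4 = (l_4 − l_5) / l_4 = (0.63 − 0.1) / 0.63
     = 0.53 / 0.63 = 0.84127… → 0.84

0.84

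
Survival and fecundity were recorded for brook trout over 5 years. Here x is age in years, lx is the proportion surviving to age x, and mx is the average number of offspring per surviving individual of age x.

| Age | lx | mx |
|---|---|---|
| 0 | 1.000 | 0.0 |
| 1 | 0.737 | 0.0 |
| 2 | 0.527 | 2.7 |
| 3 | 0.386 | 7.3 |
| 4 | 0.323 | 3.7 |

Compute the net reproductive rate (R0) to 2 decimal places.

lx·mx by age: 0, 0, 1.4229, 2.8178, 1.1951
R0 = Σ lx·mx = 5.4358 → 5.44

5.44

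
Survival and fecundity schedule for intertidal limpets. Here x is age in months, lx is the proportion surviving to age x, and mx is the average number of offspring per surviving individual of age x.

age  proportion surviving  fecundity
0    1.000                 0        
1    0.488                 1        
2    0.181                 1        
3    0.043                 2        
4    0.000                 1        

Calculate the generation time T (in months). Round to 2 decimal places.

1.47

lx·mx: 0, 0.488, 0.181, 0.086, 0 → R0 = 0.755
x·lx·mx: 0, 0.488, 0.362, 0.258, 0 → Σ = 1.108
T = 1.108 / 0.755 = 1.46755… → 1.47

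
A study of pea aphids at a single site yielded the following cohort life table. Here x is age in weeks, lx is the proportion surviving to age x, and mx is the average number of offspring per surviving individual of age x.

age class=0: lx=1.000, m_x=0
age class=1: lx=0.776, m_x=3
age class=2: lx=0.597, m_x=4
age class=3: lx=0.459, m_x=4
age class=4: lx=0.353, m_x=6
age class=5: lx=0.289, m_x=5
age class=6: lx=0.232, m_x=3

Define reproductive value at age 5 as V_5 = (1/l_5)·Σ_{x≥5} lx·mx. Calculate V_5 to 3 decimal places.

lx·mx for x ≥ 5: 1.445, 0.696 → sum = 2.141
V_5 = 2.141 / l_5 = 2.141 / 0.289 = 7.408304… → 7.408

7.408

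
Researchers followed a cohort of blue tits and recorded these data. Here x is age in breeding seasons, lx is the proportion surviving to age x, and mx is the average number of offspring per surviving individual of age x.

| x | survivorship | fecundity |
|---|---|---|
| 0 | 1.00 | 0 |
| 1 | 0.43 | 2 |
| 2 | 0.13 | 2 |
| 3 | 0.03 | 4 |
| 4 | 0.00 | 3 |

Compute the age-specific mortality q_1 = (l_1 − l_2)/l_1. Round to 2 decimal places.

q_1 = (l_1 − l_2) / l_1 = (0.43 − 0.13) / 0.43
     = 0.3 / 0.43 = 0.697674… → 0.70

0.70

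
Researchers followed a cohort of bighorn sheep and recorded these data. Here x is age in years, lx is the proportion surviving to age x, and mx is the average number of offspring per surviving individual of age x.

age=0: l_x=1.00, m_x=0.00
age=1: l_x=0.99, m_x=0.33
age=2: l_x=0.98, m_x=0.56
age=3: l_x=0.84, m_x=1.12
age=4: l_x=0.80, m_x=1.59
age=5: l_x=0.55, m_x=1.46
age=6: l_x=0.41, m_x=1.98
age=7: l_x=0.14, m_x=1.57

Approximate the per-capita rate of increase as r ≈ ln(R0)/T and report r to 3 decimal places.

R0 = Σ lx·mx = 0 + 0.3267 + 0.5488 + 0.9408 + 1.272 + 0.803 + 0.8118 + 0.2198 = 4.9229
Σ x·lx·mx = 19.7591; T = 19.7591/4.9229 = 4.01371…
r ≈ ln(R0)/T = ln(4.9229)/4.01371… = 0.39711… → 0.397

0.397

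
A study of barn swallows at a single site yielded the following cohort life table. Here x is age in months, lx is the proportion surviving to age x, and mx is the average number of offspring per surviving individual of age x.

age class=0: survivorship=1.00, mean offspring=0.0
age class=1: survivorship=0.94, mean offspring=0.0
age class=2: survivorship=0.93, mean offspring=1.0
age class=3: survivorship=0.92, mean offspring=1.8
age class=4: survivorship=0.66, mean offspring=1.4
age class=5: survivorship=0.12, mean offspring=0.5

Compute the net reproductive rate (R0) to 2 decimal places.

3.57

lx·mx by age: 0, 0, 0.93, 1.656, 0.924, 0.06
R0 = Σ lx·mx = 3.57 → 3.57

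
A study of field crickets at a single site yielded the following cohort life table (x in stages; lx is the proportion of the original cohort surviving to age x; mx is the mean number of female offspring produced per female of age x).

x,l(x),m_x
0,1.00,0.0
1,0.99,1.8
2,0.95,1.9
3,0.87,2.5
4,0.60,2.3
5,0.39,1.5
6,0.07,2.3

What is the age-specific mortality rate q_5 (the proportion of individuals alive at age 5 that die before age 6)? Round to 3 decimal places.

q_5 = (l_5 − l_6) / l_5 = (0.39 − 0.07) / 0.39
     = 0.32 / 0.39 = 0.820513… → 0.821

0.821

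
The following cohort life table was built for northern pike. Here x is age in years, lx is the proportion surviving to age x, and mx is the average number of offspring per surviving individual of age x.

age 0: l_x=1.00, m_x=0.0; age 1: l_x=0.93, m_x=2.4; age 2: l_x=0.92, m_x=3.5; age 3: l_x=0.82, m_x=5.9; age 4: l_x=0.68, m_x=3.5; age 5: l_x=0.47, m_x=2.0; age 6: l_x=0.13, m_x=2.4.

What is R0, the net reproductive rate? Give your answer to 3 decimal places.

13.922

lx·mx by age: 0, 2.232, 3.22, 4.838, 2.38, 0.94, 0.312
R0 = Σ lx·mx = 13.922 → 13.922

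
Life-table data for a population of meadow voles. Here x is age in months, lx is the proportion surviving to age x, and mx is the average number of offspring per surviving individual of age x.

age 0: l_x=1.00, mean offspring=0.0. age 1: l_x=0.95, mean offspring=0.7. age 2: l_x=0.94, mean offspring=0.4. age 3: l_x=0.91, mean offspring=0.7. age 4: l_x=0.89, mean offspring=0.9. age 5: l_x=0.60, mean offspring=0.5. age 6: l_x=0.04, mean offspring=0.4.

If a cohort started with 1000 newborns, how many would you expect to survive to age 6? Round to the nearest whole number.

Expected survivors = N0 · l_6 = 1000 × 0.04 = 40 → 40

40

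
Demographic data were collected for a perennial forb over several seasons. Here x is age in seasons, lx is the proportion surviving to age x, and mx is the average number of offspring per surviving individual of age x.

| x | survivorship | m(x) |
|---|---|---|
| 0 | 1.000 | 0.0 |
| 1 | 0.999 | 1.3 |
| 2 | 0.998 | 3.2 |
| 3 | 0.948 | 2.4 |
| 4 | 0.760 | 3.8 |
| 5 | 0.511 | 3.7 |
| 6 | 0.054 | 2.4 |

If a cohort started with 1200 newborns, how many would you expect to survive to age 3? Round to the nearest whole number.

Expected survivors = N0 · l_3 = 1200 × 0.948 = 1137.6 → 1138

1138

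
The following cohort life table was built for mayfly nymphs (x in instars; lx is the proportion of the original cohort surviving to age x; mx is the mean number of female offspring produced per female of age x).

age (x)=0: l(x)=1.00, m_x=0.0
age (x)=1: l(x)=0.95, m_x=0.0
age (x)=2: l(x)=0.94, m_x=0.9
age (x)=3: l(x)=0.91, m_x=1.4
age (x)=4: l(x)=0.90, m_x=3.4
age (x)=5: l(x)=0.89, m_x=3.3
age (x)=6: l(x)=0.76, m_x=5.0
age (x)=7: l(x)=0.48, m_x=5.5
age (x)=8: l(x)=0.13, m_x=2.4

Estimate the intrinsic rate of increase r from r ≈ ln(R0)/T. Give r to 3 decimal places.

0.527

R0 = Σ lx·mx = 0 + 0 + 0.846 + 1.274 + 3.06 + 2.937 + 3.8 + 2.64 + 0.312 = 14.869
Σ x·lx·mx = 76.215; T = 76.215/14.869 = 5.12577…
r ≈ ln(R0)/T = ln(14.869)/5.12577… = 0.52661… → 0.527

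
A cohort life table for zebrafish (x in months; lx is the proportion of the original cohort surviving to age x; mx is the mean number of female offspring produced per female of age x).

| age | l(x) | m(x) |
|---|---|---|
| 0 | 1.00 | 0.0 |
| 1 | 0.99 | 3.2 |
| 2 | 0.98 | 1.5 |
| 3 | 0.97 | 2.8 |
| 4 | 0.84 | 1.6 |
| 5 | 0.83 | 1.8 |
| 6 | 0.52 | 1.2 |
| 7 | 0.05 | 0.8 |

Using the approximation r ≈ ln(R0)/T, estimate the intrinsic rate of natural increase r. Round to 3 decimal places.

0.832

R0 = Σ lx·mx = 0 + 3.168 + 1.47 + 2.716 + 1.344 + 1.494 + 0.624 + 0.04 = 10.856
Σ x·lx·mx = 31.126; T = 31.126/10.856 = 2.86717…
r ≈ ln(R0)/T = ln(10.856)/2.86717… = 0.83173… → 0.832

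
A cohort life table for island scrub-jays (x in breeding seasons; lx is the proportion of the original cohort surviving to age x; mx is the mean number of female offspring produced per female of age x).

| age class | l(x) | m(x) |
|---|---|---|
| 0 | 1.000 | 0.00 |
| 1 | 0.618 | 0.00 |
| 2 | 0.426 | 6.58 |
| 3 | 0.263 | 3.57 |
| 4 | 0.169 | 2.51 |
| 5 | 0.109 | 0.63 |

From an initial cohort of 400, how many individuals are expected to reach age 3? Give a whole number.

Expected survivors = N0 · l_3 = 400 × 0.263 = 105.2 → 105

105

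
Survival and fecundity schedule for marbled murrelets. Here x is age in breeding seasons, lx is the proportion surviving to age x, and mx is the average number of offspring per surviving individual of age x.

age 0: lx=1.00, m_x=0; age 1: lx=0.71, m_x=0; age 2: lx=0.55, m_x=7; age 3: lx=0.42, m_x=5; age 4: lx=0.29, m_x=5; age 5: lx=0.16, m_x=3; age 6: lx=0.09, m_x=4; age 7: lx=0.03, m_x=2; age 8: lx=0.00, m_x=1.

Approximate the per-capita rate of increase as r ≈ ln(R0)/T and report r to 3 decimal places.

R0 = Σ lx·mx = 0 + 0 + 3.85 + 2.1 + 1.45 + 0.48 + 0.36 + 0.06 + 0 = 8.3
Σ x·lx·mx = 24.78; T = 24.78/8.3 = 2.98554…
r ≈ ln(R0)/T = ln(8.3)/2.98554… = 0.70883… → 0.709

0.709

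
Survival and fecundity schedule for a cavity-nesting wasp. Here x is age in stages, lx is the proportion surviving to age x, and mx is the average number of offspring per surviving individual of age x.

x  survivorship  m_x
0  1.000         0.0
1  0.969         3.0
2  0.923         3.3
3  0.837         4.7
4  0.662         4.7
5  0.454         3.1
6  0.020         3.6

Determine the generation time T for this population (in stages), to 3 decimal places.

lx·mx: 0, 2.907, 3.0459, 3.9339, 3.1114, 1.4074, 0.072 → R0 = 14.4776
x·lx·mx: 0, 2.907, 6.0918, 11.8017, 12.4456, 7.037, 0.432 → Σ = 40.7151
T = 40.7151 / 14.4776 = 2.812282… → 2.812

2.812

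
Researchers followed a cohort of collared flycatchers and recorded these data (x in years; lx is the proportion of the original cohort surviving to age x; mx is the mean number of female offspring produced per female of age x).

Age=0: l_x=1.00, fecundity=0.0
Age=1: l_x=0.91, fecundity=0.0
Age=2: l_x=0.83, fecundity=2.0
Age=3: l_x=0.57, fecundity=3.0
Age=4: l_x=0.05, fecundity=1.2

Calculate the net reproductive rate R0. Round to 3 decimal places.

3.430

lx·mx by age: 0, 0, 1.66, 1.71, 0.06
R0 = Σ lx·mx = 3.43 → 3.430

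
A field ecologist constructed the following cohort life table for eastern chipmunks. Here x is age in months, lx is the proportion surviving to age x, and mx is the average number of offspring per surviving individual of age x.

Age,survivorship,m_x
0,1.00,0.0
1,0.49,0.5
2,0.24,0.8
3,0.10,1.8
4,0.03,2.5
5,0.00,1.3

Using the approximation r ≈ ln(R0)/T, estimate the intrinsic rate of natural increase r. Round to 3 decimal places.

-0.173

R0 = Σ lx·mx = 0 + 0.245 + 0.192 + 0.18 + 0.075 + 0 = 0.692
Σ x·lx·mx = 1.469; T = 1.469/0.692 = 2.12283…
r ≈ ln(R0)/T = ln(0.692)/2.12283… = -0.17343… → -0.173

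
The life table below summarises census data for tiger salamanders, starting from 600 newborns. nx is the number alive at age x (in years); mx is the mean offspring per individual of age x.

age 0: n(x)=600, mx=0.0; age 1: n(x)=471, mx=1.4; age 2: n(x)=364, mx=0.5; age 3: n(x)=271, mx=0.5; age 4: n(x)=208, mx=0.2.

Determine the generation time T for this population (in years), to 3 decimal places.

lx = nx/n0 = nx/600: 1, 0.785, 0.60667…, 0.45167…, 0.34667…
lx·mx: 0, 1.099, 0.303333…, 0.225833…, 0.069333… → R0 = 1.6975…
x·lx·mx: 0, 1.099, 0.606667…, 0.6775…, 0.277333… → Σ = 2.6605…
T = 2.6605… / 1.6975… = 1.567305… → 1.567

1.567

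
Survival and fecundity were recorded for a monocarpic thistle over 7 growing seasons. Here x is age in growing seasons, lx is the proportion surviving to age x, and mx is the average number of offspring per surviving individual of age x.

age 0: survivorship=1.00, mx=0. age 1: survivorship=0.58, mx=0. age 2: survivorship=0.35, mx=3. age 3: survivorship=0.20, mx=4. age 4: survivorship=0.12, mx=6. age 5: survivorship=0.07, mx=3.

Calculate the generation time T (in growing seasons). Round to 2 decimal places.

lx·mx: 0, 0, 1.05, 0.8, 0.72, 0.21 → R0 = 2.78
x·lx·mx: 0, 0, 2.1, 2.4, 2.88, 1.05 → Σ = 8.43
T = 8.43 / 2.78 = 3.032374… → 3.03

3.03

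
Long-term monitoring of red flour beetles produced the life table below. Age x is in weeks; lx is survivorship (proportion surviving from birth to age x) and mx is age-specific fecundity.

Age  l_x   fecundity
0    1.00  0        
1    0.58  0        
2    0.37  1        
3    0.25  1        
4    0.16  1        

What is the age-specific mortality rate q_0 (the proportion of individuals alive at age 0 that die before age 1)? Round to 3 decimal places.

q_0 = (l_0 − l_1) / l_0 = (1 − 0.58) / 1
     = 0.42 / 1 = 0.42 → 0.420

0.420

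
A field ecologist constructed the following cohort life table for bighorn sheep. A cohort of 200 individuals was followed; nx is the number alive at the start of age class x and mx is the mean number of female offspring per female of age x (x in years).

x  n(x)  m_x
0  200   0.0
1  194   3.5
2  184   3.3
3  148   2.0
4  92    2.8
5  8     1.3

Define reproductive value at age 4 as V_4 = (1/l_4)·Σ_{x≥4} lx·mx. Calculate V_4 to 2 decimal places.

2.91

lx = nx/n0 = nx/200: 1, 0.97, 0.92, 0.74, 0.46, 0.04
lx·mx for x ≥ 4: 1.288, 0.052 → sum = 1.34
V_4 = 1.34 / l_4 = 1.34 / 0.46 = 2.913043… → 2.91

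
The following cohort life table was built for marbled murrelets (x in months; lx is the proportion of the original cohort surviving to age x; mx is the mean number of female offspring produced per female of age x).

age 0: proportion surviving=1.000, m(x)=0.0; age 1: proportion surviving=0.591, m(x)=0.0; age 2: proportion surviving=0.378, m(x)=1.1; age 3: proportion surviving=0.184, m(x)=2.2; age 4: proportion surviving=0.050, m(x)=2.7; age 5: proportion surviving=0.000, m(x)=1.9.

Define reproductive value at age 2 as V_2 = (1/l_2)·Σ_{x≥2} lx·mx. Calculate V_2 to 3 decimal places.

2.528

lx·mx for x ≥ 2: 0.4158, 0.4048, 0.135, 0 → sum = 0.9556
V_2 = 0.9556 / l_2 = 0.9556 / 0.378 = 2.528042… → 2.528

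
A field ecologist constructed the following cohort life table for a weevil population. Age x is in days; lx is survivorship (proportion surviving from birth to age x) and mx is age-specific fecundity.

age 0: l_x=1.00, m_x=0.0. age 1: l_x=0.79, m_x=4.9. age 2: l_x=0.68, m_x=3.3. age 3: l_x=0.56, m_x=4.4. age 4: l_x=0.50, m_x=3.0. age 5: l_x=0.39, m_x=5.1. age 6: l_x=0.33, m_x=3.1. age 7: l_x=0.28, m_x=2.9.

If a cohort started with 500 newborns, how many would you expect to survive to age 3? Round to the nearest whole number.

Expected survivors = N0 · l_3 = 500 × 0.56 = 280 → 280

280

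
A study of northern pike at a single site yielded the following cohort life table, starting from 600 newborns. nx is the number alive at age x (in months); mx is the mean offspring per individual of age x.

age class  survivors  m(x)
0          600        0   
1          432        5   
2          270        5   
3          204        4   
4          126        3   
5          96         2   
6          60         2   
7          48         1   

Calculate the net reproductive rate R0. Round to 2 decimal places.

8.44

lx = nx/n0 = nx/600: 1, 0.72, 0.45, 0.34, 0.21, 0.16, 0.1, 0.08
lx·mx by age: 0, 3.6, 2.25, 1.36, 0.63, 0.32, 0.2, 0.08
R0 = Σ lx·mx = 8.44 → 8.44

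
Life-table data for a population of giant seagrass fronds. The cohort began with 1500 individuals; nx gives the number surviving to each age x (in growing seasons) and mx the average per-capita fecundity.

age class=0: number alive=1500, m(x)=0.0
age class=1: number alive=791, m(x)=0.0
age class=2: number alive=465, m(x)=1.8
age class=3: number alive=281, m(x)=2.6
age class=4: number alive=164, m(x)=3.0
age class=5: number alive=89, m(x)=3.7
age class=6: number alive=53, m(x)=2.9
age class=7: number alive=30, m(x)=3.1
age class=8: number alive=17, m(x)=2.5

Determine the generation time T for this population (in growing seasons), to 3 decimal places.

3.508

lx = nx/n0 = nx/1500: 1, 0.52733…, 0.31, 0.18733…, 0.10933…, 0.05933…, 0.03533…, 0.02, 0.01133…
lx·mx: 0, 0, 0.558, 0.487067…, 0.328…, 0.219533…, 0.102467…, 0.062, 0.028333… → R0 = 1.7854…
x·lx·mx: 0, 0, 1.116, 1.4612…, 1.312…, 1.097667…, 0.6148…, 0.434, 0.226667… → Σ = 6.262333…
T = 6.262333… / 1.7854… = 3.507524… → 3.508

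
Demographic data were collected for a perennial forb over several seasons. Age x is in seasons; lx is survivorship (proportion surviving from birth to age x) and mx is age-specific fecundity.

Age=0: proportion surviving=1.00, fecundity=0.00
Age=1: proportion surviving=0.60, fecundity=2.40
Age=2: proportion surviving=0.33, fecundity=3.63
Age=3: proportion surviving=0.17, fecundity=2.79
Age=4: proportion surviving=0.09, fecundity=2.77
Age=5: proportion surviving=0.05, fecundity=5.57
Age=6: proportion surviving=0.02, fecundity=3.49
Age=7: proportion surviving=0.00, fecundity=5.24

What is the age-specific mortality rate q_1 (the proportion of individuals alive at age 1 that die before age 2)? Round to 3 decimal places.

q_1 = (l_1 − l_2) / l_1 = (0.6 − 0.33) / 0.6
     = 0.27 / 0.6 = 0.45 → 0.450

0.450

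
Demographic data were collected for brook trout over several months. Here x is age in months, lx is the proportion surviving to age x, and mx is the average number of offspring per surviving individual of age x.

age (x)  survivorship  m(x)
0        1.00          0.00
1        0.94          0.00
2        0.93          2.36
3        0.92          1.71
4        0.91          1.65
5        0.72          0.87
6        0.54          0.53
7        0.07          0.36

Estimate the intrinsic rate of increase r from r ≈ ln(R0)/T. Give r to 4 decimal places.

R0 = Σ lx·mx = 0 + 0 + 2.1948 + 1.5732 + 1.5015 + 0.6264 + 0.2862 + 0.0252 = 6.2073
Σ x·lx·mx = 20.1408; T = 20.1408/6.2073 = 3.2447…
r ≈ ln(R0)/T = ln(6.2073)/3.2447… = 0.56268… → 0.5627

0.5627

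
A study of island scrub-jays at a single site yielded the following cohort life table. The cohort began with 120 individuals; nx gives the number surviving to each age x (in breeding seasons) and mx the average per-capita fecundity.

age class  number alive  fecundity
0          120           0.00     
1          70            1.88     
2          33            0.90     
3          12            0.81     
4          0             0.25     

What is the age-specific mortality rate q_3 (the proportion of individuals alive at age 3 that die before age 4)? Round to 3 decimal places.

1.000

lx = nx/n0 = nx/120: 1, 0.58333…, 0.275, 0.1, 0
q_3 = (l_3 − l_4) / l_3 = (0.1 − 0) / 0.1
     = 0.1 / 0.1 = 1 → 1.000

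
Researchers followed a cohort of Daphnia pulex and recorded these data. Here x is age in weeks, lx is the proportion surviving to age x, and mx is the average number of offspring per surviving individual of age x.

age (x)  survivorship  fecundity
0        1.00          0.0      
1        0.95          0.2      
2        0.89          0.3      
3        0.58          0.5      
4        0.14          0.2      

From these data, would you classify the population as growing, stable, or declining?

declining

R0 = Σ lx·mx = 0 + 0.19 + 0.267 + 0.29 + 0.028 = 0.775
R0 < 1, so the population is declining.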